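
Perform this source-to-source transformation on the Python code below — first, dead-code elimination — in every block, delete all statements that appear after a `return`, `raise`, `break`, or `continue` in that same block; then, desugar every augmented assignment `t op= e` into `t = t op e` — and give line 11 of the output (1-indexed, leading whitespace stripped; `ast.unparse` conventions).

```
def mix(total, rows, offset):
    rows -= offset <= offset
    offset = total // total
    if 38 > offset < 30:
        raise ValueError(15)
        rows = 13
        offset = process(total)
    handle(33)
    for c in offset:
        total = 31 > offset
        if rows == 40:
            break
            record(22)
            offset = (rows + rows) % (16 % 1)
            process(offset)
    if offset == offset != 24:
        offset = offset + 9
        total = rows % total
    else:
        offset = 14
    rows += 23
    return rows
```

if offset == offset != 24:

Transformed code:
def mix(total, rows, offset):
    rows = rows - (offset <= offset)
    offset = total // total
    if 38 > offset < 30:
        raise ValueError(15)
    handle(33)
    for c in offset:
        total = 31 > offset
        if rows == 40:
            break
    if offset == offset != 24:
        offset = offset + 9
        total = rows % total
    else:
        offset = 14
    rows = rows + 23
    return rows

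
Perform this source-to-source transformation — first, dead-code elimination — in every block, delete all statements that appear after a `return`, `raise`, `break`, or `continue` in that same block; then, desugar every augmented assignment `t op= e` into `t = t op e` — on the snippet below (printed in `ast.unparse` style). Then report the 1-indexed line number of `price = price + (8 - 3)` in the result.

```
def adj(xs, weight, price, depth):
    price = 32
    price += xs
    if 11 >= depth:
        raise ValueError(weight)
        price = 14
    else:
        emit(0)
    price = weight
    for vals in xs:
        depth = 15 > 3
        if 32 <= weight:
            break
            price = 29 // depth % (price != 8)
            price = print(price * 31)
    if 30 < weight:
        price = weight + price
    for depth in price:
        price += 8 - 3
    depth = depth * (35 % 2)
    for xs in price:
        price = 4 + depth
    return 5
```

16

Transformed code:
def adj(xs, weight, price, depth):
    price = 32
    price = price + xs
    if 11 >= depth:
        raise ValueError(weight)
    else:
        emit(0)
    price = weight
    for vals in xs:
        depth = 15 > 3
        if 32 <= weight:
            break
    if 30 < weight:
        price = weight + price
    for depth in price:
        price = price + (8 - 3)
    depth = depth * (35 % 2)
    for xs in price:
        price = 4 + depth
    return 5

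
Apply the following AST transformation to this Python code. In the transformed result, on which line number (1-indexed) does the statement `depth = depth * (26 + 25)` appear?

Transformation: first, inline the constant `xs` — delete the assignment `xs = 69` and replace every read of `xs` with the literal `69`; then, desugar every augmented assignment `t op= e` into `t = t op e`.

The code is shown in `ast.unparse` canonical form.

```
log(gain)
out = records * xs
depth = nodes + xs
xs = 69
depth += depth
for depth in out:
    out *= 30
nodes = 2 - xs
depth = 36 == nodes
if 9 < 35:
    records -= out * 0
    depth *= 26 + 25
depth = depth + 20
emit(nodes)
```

11

Transformed code:
log(gain)
out = records * 69
depth = nodes + 69
depth = depth + depth
for depth in out:
    out = out * 30
nodes = 2 - 69
depth = 36 == nodes
if 9 < 35:
    records = records - out * 0
    depth = depth * (26 + 25)
depth = depth + 20
emit(nodes)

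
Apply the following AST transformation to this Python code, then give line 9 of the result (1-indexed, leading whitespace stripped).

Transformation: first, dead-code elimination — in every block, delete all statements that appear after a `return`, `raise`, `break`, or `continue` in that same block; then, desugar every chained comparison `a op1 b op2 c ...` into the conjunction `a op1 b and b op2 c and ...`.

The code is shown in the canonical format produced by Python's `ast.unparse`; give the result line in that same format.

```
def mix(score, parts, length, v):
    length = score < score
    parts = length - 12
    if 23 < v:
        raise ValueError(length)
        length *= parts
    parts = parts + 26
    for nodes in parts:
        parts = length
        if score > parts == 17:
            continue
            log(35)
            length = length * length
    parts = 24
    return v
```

if score > parts and parts == 17:

Transformed code:
def mix(score, parts, length, v):
    length = score < score
    parts = length - 12
    if 23 < v:
        raise ValueError(length)
    parts = parts + 26
    for nodes in parts:
        parts = length
        if score > parts and parts == 17:
            continue
    parts = 24
    return v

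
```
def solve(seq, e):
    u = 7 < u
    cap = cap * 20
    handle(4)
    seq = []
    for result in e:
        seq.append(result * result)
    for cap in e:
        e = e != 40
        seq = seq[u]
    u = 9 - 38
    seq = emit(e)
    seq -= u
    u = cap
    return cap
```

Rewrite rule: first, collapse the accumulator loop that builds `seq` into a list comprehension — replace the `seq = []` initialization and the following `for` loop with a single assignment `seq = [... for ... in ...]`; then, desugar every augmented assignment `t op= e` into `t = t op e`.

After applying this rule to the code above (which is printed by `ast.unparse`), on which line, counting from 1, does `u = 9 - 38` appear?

9

Transformed code:
def solve(seq, e):
    u = 7 < u
    cap = cap * 20
    handle(4)
    seq = [result * result for result in e]
    for cap in e:
        e = e != 40
        seq = seq[u]
    u = 9 - 38
    seq = emit(e)
    seq = seq - u
    u = cap
    return cap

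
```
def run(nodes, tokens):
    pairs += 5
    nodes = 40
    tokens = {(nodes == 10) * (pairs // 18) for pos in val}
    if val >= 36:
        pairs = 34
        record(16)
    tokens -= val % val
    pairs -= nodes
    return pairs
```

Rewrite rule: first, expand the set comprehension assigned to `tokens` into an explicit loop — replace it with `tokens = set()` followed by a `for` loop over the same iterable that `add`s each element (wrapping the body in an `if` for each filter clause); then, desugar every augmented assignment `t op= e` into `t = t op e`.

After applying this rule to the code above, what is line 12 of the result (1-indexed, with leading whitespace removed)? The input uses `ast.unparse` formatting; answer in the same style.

return pairs

Transformed code:
def run(nodes, tokens):
    pairs = pairs + 5
    nodes = 40
    tokens = set()
    for pos in val:
        tokens.add((nodes == 10) * (pairs // 18))
    if val >= 36:
        pairs = 34
        record(16)
    tokens = tokens - val % val
    pairs = pairs - nodes
    return pairs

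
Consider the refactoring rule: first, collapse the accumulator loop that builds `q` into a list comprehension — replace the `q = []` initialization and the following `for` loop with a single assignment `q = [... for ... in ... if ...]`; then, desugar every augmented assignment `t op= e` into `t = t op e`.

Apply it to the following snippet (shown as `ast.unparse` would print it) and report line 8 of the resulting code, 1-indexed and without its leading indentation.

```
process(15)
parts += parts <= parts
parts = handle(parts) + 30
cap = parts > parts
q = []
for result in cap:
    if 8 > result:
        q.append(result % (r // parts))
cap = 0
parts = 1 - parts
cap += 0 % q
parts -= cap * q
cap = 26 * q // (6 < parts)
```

Transformed code:
process(15)
parts = parts + (parts <= parts)
parts = handle(parts) + 30
cap = parts > parts
q = [result % (r // parts) for result in cap if 8 > result]
cap = 0
parts = 1 - parts
cap = cap + 0 % q
parts = parts - cap * q
cap = 26 * q // (6 < parts)

cap = cap + 0 % q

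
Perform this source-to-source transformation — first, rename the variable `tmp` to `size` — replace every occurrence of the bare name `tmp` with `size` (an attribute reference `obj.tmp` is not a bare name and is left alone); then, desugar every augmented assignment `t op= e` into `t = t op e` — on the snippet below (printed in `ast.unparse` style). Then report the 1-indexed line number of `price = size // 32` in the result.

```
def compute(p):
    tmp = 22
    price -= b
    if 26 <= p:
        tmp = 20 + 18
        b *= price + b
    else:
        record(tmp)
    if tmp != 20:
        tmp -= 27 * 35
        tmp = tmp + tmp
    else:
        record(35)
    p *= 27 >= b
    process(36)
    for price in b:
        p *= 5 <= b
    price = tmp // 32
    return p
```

Transformed code:
def compute(p):
    size = 22
    price = price - b
    if 26 <= p:
        size = 20 + 18
        b = b * (price + b)
    else:
        record(size)
    if size != 20:
        size = size - 27 * 35
        size = size + size
    else:
        record(35)
    p = p * (27 >= b)
    process(36)
    for price in b:
        p = p * (5 <= b)
    price = size // 32
    return p

18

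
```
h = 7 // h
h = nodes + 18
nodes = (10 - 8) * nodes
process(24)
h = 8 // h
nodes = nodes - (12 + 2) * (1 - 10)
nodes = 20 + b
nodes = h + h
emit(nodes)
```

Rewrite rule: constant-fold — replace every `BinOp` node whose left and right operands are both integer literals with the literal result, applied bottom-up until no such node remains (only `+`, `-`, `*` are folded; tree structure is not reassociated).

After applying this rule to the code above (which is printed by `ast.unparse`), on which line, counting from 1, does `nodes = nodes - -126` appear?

6

Transformed code:
h = 7 // h
h = nodes + 18
nodes = 2 * nodes
process(24)
h = 8 // h
nodes = nodes - -126
nodes = 20 + b
nodes = h + h
emit(nodes)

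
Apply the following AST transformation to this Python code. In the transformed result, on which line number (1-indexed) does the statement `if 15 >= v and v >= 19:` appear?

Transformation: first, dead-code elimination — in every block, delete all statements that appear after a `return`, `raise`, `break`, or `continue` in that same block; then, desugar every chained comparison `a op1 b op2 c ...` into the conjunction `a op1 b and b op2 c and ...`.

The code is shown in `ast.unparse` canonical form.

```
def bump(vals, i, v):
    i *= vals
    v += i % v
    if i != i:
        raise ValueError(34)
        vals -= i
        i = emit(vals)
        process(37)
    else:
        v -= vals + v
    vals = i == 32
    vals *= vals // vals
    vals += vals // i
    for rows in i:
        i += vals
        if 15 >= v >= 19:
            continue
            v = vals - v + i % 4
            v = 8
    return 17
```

13

Transformed code:
def bump(vals, i, v):
    i *= vals
    v += i % v
    if i != i:
        raise ValueError(34)
    else:
        v -= vals + v
    vals = i == 32
    vals *= vals // vals
    vals += vals // i
    for rows in i:
        i += vals
        if 15 >= v and v >= 19:
            continue
    return 17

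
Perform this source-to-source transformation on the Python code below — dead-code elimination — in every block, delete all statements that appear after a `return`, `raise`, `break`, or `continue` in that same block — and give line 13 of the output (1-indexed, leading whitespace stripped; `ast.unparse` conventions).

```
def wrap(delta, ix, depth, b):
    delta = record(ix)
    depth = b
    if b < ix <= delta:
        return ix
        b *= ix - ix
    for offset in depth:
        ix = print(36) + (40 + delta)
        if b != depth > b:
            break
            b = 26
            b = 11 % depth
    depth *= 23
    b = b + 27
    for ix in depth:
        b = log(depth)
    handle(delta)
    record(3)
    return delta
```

b = log(depth)

Transformed code:
def wrap(delta, ix, depth, b):
    delta = record(ix)
    depth = b
    if b < ix <= delta:
        return ix
    for offset in depth:
        ix = print(36) + (40 + delta)
        if b != depth > b:
            break
    depth *= 23
    b = b + 27
    for ix in depth:
        b = log(depth)
    handle(delta)
    record(3)
    return delta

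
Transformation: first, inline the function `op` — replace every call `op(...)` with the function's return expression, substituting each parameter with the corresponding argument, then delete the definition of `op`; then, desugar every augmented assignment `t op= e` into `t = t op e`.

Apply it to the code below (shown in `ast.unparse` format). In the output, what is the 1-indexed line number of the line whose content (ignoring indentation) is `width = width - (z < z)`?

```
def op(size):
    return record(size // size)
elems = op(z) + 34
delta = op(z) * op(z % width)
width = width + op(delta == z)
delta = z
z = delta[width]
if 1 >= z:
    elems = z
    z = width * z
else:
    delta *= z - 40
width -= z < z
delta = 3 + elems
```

Transformed code:
elems = record(z // z) + 34
delta = record(z // z) * record(z % width // (z % width))
width = width + record((delta == z) // (delta == z))
delta = z
z = delta[width]
if 1 >= z:
    elems = z
    z = width * z
else:
    delta = delta * (z - 40)
width = width - (z < z)
delta = 3 + elems

11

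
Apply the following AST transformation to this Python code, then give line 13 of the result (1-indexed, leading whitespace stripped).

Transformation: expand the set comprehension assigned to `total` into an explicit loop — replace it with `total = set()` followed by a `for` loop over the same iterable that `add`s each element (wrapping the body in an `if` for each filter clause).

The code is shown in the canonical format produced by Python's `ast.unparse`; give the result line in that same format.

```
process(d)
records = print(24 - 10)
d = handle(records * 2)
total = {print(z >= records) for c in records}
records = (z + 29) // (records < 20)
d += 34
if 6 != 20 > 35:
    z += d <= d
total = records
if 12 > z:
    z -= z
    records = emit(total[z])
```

Transformed code:
process(d)
records = print(24 - 10)
d = handle(records * 2)
total = set()
for c in records:
    total.add(print(z >= records))
records = (z + 29) // (records < 20)
d += 34
if 6 != 20 > 35:
    z += d <= d
total = records
if 12 > z:
    z -= z
    records = emit(total[z])

z -= z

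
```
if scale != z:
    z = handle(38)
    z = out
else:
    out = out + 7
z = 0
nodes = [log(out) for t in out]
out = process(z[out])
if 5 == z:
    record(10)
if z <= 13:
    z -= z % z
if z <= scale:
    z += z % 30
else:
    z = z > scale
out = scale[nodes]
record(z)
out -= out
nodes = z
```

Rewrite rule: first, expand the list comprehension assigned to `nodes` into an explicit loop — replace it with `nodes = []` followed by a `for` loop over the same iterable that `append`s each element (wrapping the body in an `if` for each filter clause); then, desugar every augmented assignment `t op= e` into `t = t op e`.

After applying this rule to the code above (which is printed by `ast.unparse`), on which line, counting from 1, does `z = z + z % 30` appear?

16

Transformed code:
if scale != z:
    z = handle(38)
    z = out
else:
    out = out + 7
z = 0
nodes = []
for t in out:
    nodes.append(log(out))
out = process(z[out])
if 5 == z:
    record(10)
if z <= 13:
    z = z - z % z
if z <= scale:
    z = z + z % 30
else:
    z = z > scale
out = scale[nodes]
record(z)
out = out - out
nodes = z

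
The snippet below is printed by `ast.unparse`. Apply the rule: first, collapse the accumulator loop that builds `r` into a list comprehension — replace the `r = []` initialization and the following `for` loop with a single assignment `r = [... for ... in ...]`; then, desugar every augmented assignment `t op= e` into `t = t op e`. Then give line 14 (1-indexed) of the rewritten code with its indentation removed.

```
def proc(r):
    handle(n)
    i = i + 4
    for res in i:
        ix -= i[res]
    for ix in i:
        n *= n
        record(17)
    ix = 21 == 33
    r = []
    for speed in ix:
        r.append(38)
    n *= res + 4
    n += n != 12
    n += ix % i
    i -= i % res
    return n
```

i = i - i % res

Transformed code:
def proc(r):
    handle(n)
    i = i + 4
    for res in i:
        ix = ix - i[res]
    for ix in i:
        n = n * n
        record(17)
    ix = 21 == 33
    r = [38 for speed in ix]
    n = n * (res + 4)
    n = n + (n != 12)
    n = n + ix % i
    i = i - i % res
    return n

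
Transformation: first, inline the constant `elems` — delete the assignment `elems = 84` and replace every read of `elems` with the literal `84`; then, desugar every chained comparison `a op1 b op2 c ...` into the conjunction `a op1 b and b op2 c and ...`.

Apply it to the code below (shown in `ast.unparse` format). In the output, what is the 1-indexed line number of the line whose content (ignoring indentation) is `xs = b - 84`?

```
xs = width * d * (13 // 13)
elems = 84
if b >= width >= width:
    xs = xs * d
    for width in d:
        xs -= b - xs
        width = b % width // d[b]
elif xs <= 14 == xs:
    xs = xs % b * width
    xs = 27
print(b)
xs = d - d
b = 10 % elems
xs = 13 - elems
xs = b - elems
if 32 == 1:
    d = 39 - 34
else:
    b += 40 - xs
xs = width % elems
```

Transformed code:
xs = width * d * (13 // 13)
if b >= width and width >= width:
    xs = xs * d
    for width in d:
        xs -= b - xs
        width = b % width // d[b]
elif xs <= 14 and 14 == xs:
    xs = xs % b * width
    xs = 27
print(b)
xs = d - d
b = 10 % 84
xs = 13 - 84
xs = b - 84
if 32 == 1:
    d = 39 - 34
else:
    b += 40 - xs
xs = width % 84

14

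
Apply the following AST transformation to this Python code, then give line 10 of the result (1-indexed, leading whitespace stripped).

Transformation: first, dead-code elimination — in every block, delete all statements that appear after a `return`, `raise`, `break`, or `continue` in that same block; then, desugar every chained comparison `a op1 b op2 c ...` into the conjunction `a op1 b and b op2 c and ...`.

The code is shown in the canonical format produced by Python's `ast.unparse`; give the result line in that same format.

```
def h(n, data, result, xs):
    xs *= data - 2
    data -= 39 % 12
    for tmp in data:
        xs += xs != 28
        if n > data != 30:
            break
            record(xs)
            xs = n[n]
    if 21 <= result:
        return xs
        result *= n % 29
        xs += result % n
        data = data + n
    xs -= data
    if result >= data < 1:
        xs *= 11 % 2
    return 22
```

xs -= data

Transformed code:
def h(n, data, result, xs):
    xs *= data - 2
    data -= 39 % 12
    for tmp in data:
        xs += xs != 28
        if n > data and data != 30:
            break
    if 21 <= result:
        return xs
    xs -= data
    if result >= data and data < 1:
        xs *= 11 % 2
    return 22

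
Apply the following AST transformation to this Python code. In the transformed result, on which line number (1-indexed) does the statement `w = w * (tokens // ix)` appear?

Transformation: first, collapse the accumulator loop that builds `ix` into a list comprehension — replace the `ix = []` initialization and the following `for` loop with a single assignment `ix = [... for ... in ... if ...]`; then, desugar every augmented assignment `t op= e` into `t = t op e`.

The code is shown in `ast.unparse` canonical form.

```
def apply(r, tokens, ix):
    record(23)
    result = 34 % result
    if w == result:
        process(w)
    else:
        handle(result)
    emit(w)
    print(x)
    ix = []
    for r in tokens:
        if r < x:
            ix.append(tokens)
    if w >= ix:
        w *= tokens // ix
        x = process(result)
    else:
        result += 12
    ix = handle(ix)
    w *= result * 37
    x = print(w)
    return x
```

12

Transformed code:
def apply(r, tokens, ix):
    record(23)
    result = 34 % result
    if w == result:
        process(w)
    else:
        handle(result)
    emit(w)
    print(x)
    ix = [tokens for r in tokens if r < x]
    if w >= ix:
        w = w * (tokens // ix)
        x = process(result)
    else:
        result = result + 12
    ix = handle(ix)
    w = w * (result * 37)
    x = print(w)
    return x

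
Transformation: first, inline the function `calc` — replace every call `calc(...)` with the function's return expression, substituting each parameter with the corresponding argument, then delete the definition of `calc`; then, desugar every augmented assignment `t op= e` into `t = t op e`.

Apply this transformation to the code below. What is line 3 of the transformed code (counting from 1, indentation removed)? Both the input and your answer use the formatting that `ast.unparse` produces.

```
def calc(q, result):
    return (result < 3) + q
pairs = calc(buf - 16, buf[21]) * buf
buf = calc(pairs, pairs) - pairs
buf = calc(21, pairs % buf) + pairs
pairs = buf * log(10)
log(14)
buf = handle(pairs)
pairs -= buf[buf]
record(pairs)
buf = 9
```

buf = (pairs % buf < 3) + 21 + pairs

Transformed code:
pairs = ((buf[21] < 3) + (buf - 16)) * buf
buf = (pairs < 3) + pairs - pairs
buf = (pairs % buf < 3) + 21 + pairs
pairs = buf * log(10)
log(14)
buf = handle(pairs)
pairs = pairs - buf[buf]
record(pairs)
buf = 9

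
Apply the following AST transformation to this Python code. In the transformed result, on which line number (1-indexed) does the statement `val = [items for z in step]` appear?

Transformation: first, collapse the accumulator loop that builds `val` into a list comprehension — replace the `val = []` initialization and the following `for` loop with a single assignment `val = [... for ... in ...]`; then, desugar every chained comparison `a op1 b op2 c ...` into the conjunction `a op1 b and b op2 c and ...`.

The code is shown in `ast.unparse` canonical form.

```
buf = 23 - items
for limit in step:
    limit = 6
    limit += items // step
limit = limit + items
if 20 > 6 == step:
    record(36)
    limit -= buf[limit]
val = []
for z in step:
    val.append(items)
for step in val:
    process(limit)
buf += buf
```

Transformed code:
buf = 23 - items
for limit in step:
    limit = 6
    limit += items // step
limit = limit + items
if 20 > 6 and 6 == step:
    record(36)
    limit -= buf[limit]
val = [items for z in step]
for step in val:
    process(limit)
buf += buf

9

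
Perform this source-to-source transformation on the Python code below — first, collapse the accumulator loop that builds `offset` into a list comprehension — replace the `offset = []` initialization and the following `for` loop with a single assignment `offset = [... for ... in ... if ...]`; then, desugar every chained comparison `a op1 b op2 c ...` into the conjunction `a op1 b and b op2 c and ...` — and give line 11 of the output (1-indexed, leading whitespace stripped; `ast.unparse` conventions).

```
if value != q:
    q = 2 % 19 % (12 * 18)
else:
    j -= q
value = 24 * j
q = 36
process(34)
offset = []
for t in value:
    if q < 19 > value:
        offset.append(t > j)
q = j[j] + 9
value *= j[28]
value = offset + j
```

value = offset + j

Transformed code:
if value != q:
    q = 2 % 19 % (12 * 18)
else:
    j -= q
value = 24 * j
q = 36
process(34)
offset = [t > j for t in value if q < 19 and 19 > value]
q = j[j] + 9
value *= j[28]
value = offset + j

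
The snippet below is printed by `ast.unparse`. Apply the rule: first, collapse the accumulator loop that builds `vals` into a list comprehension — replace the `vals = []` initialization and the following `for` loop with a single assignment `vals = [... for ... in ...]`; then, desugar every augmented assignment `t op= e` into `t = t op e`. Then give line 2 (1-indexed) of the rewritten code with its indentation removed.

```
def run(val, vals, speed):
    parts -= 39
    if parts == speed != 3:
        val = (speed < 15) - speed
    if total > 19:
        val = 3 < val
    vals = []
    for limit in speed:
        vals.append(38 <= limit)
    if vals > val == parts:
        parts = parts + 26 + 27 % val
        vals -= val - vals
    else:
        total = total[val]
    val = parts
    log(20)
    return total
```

Transformed code:
def run(val, vals, speed):
    parts = parts - 39
    if parts == speed != 3:
        val = (speed < 15) - speed
    if total > 19:
        val = 3 < val
    vals = [38 <= limit for limit in speed]
    if vals > val == parts:
        parts = parts + 26 + 27 % val
        vals = vals - (val - vals)
    else:
        total = total[val]
    val = parts
    log(20)
    return total

parts = parts - 39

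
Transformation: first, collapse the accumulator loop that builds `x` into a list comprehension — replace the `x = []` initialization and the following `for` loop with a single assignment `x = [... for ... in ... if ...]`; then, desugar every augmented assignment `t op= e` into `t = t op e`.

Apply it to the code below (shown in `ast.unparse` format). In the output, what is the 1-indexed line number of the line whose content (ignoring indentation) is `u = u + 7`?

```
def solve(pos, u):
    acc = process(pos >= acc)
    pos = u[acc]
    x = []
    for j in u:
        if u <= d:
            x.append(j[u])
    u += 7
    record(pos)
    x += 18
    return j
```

Transformed code:
def solve(pos, u):
    acc = process(pos >= acc)
    pos = u[acc]
    x = [j[u] for j in u if u <= d]
    u = u + 7
    record(pos)
    x = x + 18
    return j

5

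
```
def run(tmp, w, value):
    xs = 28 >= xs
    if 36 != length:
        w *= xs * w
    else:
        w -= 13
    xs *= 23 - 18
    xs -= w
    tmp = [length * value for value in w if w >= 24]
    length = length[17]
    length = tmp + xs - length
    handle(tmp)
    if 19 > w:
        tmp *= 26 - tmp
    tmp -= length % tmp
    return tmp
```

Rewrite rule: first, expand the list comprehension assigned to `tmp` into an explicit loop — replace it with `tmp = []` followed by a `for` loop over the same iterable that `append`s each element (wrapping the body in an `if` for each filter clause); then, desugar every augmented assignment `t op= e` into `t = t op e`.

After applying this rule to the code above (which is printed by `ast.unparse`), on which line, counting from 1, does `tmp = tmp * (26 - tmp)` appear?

Transformed code:
def run(tmp, w, value):
    xs = 28 >= xs
    if 36 != length:
        w = w * (xs * w)
    else:
        w = w - 13
    xs = xs * (23 - 18)
    xs = xs - w
    tmp = []
    for value in w:
        if w >= 24:
            tmp.append(length * value)
    length = length[17]
    length = tmp + xs - length
    handle(tmp)
    if 19 > w:
        tmp = tmp * (26 - tmp)
    tmp = tmp - length % tmp
    return tmp

17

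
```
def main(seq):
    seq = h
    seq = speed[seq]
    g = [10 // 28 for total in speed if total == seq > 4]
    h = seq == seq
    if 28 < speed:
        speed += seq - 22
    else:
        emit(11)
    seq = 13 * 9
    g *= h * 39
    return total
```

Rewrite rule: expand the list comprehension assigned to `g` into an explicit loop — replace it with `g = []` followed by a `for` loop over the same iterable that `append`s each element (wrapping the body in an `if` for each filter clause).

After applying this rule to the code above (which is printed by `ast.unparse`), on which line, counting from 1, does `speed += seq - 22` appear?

10

Transformed code:
def main(seq):
    seq = h
    seq = speed[seq]
    g = []
    for total in speed:
        if total == seq > 4:
            g.append(10 // 28)
    h = seq == seq
    if 28 < speed:
        speed += seq - 22
    else:
        emit(11)
    seq = 13 * 9
    g *= h * 39
    return total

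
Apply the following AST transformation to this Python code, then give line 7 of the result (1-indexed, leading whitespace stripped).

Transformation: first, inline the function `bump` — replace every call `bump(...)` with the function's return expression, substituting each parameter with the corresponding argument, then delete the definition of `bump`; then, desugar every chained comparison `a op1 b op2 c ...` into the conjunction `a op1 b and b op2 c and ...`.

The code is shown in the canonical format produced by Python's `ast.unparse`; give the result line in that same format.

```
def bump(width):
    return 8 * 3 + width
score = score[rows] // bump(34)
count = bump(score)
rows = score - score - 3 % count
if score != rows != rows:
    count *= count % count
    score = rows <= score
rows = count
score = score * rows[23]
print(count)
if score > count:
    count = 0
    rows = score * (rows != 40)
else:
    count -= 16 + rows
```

rows = count

Transformed code:
score = score[rows] // (8 * 3 + 34)
count = 8 * 3 + score
rows = score - score - 3 % count
if score != rows and rows != rows:
    count *= count % count
    score = rows <= score
rows = count
score = score * rows[23]
print(count)
if score > count:
    count = 0
    rows = score * (rows != 40)
else:
    count -= 16 + rows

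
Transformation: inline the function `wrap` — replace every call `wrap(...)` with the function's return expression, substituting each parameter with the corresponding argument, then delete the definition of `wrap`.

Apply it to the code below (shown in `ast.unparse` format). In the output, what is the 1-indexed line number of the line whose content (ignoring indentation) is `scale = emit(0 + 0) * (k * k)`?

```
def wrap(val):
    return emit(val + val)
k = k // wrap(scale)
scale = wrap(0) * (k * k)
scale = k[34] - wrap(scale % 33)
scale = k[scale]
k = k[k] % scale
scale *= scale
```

Transformed code:
k = k // emit(scale + scale)
scale = emit(0 + 0) * (k * k)
scale = k[34] - emit(scale % 33 + scale % 33)
scale = k[scale]
k = k[k] % scale
scale *= scale

2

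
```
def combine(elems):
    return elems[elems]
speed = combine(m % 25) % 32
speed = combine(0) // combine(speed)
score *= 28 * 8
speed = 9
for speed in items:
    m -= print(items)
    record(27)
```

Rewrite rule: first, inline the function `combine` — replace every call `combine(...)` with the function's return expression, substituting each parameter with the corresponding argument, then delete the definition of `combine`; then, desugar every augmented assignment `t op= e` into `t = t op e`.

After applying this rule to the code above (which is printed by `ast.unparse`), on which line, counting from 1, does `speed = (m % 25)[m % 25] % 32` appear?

1

Transformed code:
speed = (m % 25)[m % 25] % 32
speed = 0[0] // speed[speed]
score = score * (28 * 8)
speed = 9
for speed in items:
    m = m - print(items)
    record(27)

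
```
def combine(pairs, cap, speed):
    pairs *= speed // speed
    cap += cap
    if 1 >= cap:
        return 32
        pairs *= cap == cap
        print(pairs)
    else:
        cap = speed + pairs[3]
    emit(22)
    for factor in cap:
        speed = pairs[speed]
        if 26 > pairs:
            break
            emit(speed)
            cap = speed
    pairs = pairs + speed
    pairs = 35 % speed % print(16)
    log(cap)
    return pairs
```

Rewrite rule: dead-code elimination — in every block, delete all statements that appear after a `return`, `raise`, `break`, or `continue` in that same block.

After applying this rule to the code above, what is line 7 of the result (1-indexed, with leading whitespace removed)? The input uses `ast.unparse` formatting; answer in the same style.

Transformed code:
def combine(pairs, cap, speed):
    pairs *= speed // speed
    cap += cap
    if 1 >= cap:
        return 32
    else:
        cap = speed + pairs[3]
    emit(22)
    for factor in cap:
        speed = pairs[speed]
        if 26 > pairs:
            break
    pairs = pairs + speed
    pairs = 35 % speed % print(16)
    log(cap)
    return pairs

cap = speed + pairs[3]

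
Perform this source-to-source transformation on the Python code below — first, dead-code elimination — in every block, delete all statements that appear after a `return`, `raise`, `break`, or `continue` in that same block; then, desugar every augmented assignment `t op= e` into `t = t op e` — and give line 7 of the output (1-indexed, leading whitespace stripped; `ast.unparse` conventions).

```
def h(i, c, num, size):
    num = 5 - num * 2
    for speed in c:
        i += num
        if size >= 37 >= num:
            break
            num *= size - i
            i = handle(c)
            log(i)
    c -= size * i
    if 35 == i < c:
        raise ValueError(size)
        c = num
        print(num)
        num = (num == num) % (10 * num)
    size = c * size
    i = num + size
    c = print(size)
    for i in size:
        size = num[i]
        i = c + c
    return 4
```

c = c - size * i

Transformed code:
def h(i, c, num, size):
    num = 5 - num * 2
    for speed in c:
        i = i + num
        if size >= 37 >= num:
            break
    c = c - size * i
    if 35 == i < c:
        raise ValueError(size)
    size = c * size
    i = num + size
    c = print(size)
    for i in size:
        size = num[i]
        i = c + c
    return 4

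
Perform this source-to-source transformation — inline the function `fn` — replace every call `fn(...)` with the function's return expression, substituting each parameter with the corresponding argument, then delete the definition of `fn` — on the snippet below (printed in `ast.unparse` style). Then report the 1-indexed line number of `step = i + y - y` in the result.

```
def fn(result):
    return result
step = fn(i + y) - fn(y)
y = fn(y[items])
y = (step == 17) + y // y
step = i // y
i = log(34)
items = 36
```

Transformed code:
step = i + y - y
y = y[items]
y = (step == 17) + y // y
step = i // y
i = log(34)
items = 36

1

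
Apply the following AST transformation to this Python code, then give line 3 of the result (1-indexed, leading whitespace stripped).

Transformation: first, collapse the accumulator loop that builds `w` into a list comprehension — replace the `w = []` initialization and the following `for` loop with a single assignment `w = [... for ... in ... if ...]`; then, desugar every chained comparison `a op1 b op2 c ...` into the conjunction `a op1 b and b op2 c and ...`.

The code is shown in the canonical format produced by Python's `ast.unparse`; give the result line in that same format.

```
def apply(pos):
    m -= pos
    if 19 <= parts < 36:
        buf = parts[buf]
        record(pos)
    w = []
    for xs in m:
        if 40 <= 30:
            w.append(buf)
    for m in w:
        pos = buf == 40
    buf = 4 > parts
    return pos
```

if 19 <= parts and parts < 36:

Transformed code:
def apply(pos):
    m -= pos
    if 19 <= parts and parts < 36:
        buf = parts[buf]
        record(pos)
    w = [buf for xs in m if 40 <= 30]
    for m in w:
        pos = buf == 40
    buf = 4 > parts
    return pos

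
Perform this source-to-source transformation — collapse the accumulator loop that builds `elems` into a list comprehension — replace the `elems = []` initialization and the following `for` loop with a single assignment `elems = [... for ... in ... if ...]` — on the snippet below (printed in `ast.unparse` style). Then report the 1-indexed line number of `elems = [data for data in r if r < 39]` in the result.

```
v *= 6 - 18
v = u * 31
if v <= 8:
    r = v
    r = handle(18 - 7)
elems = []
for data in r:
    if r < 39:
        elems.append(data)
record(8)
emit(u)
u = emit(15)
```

6

Transformed code:
v *= 6 - 18
v = u * 31
if v <= 8:
    r = v
    r = handle(18 - 7)
elems = [data for data in r if r < 39]
record(8)
emit(u)
u = emit(15)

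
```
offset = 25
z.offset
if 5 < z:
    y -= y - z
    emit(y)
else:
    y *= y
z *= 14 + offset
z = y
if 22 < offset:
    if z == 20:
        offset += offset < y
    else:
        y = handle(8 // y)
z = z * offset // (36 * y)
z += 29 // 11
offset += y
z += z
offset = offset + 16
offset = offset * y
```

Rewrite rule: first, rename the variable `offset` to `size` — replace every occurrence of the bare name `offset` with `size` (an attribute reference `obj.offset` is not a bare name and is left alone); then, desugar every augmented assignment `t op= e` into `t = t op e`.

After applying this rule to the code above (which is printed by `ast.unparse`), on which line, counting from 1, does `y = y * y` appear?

7

Transformed code:
size = 25
z.offset
if 5 < z:
    y = y - (y - z)
    emit(y)
else:
    y = y * y
z = z * (14 + size)
z = y
if 22 < size:
    if z == 20:
        size = size + (size < y)
    else:
        y = handle(8 // y)
z = z * size // (36 * y)
z = z + 29 // 11
size = size + y
z = z + z
size = size + 16
size = size * y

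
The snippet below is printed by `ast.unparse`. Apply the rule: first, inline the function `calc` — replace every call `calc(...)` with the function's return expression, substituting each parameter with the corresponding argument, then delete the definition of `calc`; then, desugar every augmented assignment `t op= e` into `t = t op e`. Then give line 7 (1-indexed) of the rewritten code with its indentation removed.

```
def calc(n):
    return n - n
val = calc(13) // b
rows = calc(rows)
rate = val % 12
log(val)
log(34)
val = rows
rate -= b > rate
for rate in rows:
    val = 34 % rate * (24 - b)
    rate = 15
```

rate = rate - (b > rate)

Transformed code:
val = (13 - 13) // b
rows = rows - rows
rate = val % 12
log(val)
log(34)
val = rows
rate = rate - (b > rate)
for rate in rows:
    val = 34 % rate * (24 - b)
    rate = 15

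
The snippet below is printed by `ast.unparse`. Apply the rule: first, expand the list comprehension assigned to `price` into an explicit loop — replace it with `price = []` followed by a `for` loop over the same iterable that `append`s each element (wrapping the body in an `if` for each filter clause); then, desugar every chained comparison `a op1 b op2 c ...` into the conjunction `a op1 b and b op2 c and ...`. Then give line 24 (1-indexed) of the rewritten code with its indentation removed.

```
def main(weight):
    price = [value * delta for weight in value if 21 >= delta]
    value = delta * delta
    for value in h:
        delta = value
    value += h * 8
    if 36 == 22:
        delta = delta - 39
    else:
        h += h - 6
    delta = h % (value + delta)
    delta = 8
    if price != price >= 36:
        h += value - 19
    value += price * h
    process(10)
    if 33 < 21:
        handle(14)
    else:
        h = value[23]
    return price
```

return price

Transformed code:
def main(weight):
    price = []
    for weight in value:
        if 21 >= delta:
            price.append(value * delta)
    value = delta * delta
    for value in h:
        delta = value
    value += h * 8
    if 36 == 22:
        delta = delta - 39
    else:
        h += h - 6
    delta = h % (value + delta)
    delta = 8
    if price != price and price >= 36:
        h += value - 19
    value += price * h
    process(10)
    if 33 < 21:
        handle(14)
    else:
        h = value[23]
    return price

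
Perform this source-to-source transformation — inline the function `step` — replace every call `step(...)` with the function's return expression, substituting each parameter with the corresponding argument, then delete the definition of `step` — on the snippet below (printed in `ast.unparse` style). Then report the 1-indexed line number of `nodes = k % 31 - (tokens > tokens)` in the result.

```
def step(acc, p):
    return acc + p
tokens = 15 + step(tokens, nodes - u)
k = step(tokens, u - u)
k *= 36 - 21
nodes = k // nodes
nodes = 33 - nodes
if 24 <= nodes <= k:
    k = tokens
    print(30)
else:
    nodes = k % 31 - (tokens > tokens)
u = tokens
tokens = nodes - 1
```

Transformed code:
tokens = 15 + (tokens + (nodes - u))
k = tokens + (u - u)
k *= 36 - 21
nodes = k // nodes
nodes = 33 - nodes
if 24 <= nodes <= k:
    k = tokens
    print(30)
else:
    nodes = k % 31 - (tokens > tokens)
u = tokens
tokens = nodes - 1

10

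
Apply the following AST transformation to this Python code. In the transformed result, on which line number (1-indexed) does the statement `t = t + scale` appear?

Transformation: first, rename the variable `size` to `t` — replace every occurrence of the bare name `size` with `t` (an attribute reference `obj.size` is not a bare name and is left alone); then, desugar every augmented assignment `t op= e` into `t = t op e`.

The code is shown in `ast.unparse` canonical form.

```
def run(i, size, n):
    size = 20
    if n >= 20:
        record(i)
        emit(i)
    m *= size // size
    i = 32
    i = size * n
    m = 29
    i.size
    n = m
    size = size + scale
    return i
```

12

Transformed code:
def run(i, t, n):
    t = 20
    if n >= 20:
        record(i)
        emit(i)
    m = m * (t // t)
    i = 32
    i = t * n
    m = 29
    i.size
    n = m
    t = t + scale
    return i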